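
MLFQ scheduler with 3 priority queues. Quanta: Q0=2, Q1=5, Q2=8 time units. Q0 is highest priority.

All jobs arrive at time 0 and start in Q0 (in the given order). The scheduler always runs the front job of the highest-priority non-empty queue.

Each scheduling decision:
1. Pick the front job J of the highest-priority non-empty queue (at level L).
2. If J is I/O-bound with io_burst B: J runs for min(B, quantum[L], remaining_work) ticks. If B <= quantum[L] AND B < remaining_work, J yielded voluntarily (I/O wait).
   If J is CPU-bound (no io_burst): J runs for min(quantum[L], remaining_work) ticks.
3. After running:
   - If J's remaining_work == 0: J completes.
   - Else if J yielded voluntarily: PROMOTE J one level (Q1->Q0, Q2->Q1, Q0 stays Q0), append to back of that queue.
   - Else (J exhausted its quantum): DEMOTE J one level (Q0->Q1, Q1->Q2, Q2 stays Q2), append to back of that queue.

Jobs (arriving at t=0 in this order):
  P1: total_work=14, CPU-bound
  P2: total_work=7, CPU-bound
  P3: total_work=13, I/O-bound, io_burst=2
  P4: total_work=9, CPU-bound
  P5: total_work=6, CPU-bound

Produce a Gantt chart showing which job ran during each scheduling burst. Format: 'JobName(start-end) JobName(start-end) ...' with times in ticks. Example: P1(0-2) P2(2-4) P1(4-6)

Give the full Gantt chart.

t=0-2: P1@Q0 runs 2, rem=12, quantum used, demote→Q1. Q0=[P2,P3,P4,P5] Q1=[P1] Q2=[]
t=2-4: P2@Q0 runs 2, rem=5, quantum used, demote→Q1. Q0=[P3,P4,P5] Q1=[P1,P2] Q2=[]
t=4-6: P3@Q0 runs 2, rem=11, I/O yield, promote→Q0. Q0=[P4,P5,P3] Q1=[P1,P2] Q2=[]
t=6-8: P4@Q0 runs 2, rem=7, quantum used, demote→Q1. Q0=[P5,P3] Q1=[P1,P2,P4] Q2=[]
t=8-10: P5@Q0 runs 2, rem=4, quantum used, demote→Q1. Q0=[P3] Q1=[P1,P2,P4,P5] Q2=[]
t=10-12: P3@Q0 runs 2, rem=9, I/O yield, promote→Q0. Q0=[P3] Q1=[P1,P2,P4,P5] Q2=[]
t=12-14: P3@Q0 runs 2, rem=7, I/O yield, promote→Q0. Q0=[P3] Q1=[P1,P2,P4,P5] Q2=[]
t=14-16: P3@Q0 runs 2, rem=5, I/O yield, promote→Q0. Q0=[P3] Q1=[P1,P2,P4,P5] Q2=[]
t=16-18: P3@Q0 runs 2, rem=3, I/O yield, promote→Q0. Q0=[P3] Q1=[P1,P2,P4,P5] Q2=[]
t=18-20: P3@Q0 runs 2, rem=1, I/O yield, promote→Q0. Q0=[P3] Q1=[P1,P2,P4,P5] Q2=[]
t=20-21: P3@Q0 runs 1, rem=0, completes. Q0=[] Q1=[P1,P2,P4,P5] Q2=[]
t=21-26: P1@Q1 runs 5, rem=7, quantum used, demote→Q2. Q0=[] Q1=[P2,P4,P5] Q2=[P1]
t=26-31: P2@Q1 runs 5, rem=0, completes. Q0=[] Q1=[P4,P5] Q2=[P1]
t=31-36: P4@Q1 runs 5, rem=2, quantum used, demote→Q2. Q0=[] Q1=[P5] Q2=[P1,P4]
t=36-40: P5@Q1 runs 4, rem=0, completes. Q0=[] Q1=[] Q2=[P1,P4]
t=40-47: P1@Q2 runs 7, rem=0, completes. Q0=[] Q1=[] Q2=[P4]
t=47-49: P4@Q2 runs 2, rem=0, completes. Q0=[] Q1=[] Q2=[]

Answer: P1(0-2) P2(2-4) P3(4-6) P4(6-8) P5(8-10) P3(10-12) P3(12-14) P3(14-16) P3(16-18) P3(18-20) P3(20-21) P1(21-26) P2(26-31) P4(31-36) P5(36-40) P1(40-47) P4(47-49)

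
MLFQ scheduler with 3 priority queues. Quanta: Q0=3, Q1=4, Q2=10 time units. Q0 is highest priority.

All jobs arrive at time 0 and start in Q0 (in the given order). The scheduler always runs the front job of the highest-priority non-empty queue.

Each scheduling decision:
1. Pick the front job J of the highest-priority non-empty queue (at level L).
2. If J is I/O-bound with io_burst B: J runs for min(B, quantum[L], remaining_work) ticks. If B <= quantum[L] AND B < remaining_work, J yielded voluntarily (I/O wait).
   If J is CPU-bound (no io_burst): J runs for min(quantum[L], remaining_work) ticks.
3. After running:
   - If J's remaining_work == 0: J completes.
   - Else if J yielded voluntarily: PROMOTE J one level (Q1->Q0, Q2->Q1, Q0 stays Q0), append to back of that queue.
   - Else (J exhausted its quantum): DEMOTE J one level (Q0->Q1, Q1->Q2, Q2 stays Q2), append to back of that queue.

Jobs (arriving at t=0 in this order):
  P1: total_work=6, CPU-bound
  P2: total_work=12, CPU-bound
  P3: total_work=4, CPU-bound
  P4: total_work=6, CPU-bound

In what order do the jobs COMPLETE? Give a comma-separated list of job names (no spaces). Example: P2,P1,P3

t=0-3: P1@Q0 runs 3, rem=3, quantum used, demote→Q1. Q0=[P2,P3,P4] Q1=[P1] Q2=[]
t=3-6: P2@Q0 runs 3, rem=9, quantum used, demote→Q1. Q0=[P3,P4] Q1=[P1,P2] Q2=[]
t=6-9: P3@Q0 runs 3, rem=1, quantum used, demote→Q1. Q0=[P4] Q1=[P1,P2,P3] Q2=[]
t=9-12: P4@Q0 runs 3, rem=3, quantum used, demote→Q1. Q0=[] Q1=[P1,P2,P3,P4] Q2=[]
t=12-15: P1@Q1 runs 3, rem=0, completes. Q0=[] Q1=[P2,P3,P4] Q2=[]
t=15-19: P2@Q1 runs 4, rem=5, quantum used, demote→Q2. Q0=[] Q1=[P3,P4] Q2=[P2]
t=19-20: P3@Q1 runs 1, rem=0, completes. Q0=[] Q1=[P4] Q2=[P2]
t=20-23: P4@Q1 runs 3, rem=0, completes. Q0=[] Q1=[] Q2=[P2]
t=23-28: P2@Q2 runs 5, rem=0, completes. Q0=[] Q1=[] Q2=[]

Answer: P1,P3,P4,P2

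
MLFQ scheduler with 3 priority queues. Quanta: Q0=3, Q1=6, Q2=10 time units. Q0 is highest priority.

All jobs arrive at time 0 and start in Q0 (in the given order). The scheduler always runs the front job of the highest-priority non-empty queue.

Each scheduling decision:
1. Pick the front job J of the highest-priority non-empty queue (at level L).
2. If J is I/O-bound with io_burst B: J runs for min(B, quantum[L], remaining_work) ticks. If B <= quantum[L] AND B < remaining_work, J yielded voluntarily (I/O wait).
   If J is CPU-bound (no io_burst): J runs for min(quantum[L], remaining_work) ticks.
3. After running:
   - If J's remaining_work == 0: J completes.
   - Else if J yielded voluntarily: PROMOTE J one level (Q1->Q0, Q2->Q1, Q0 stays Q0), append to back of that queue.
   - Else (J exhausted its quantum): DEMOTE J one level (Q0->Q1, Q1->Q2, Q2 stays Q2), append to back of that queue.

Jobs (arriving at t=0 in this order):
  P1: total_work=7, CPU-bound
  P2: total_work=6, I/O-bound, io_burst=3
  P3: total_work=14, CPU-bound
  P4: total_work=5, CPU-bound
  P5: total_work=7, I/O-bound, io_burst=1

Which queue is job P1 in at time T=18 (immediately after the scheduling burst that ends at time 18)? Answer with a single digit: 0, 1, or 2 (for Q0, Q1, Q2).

Answer: 1

Derivation:
t=0-3: P1@Q0 runs 3, rem=4, quantum used, demote→Q1. Q0=[P2,P3,P4,P5] Q1=[P1] Q2=[]
t=3-6: P2@Q0 runs 3, rem=3, I/O yield, promote→Q0. Q0=[P3,P4,P5,P2] Q1=[P1] Q2=[]
t=6-9: P3@Q0 runs 3, rem=11, quantum used, demote→Q1. Q0=[P4,P5,P2] Q1=[P1,P3] Q2=[]
t=9-12: P4@Q0 runs 3, rem=2, quantum used, demote→Q1. Q0=[P5,P2] Q1=[P1,P3,P4] Q2=[]
t=12-13: P5@Q0 runs 1, rem=6, I/O yield, promote→Q0. Q0=[P2,P5] Q1=[P1,P3,P4] Q2=[]
t=13-16: P2@Q0 runs 3, rem=0, completes. Q0=[P5] Q1=[P1,P3,P4] Q2=[]
t=16-17: P5@Q0 runs 1, rem=5, I/O yield, promote→Q0. Q0=[P5] Q1=[P1,P3,P4] Q2=[]
t=17-18: P5@Q0 runs 1, rem=4, I/O yield, promote→Q0. Q0=[P5] Q1=[P1,P3,P4] Q2=[]
t=18-19: P5@Q0 runs 1, rem=3, I/O yield, promote→Q0. Q0=[P5] Q1=[P1,P3,P4] Q2=[]
t=19-20: P5@Q0 runs 1, rem=2, I/O yield, promote→Q0. Q0=[P5] Q1=[P1,P3,P4] Q2=[]
t=20-21: P5@Q0 runs 1, rem=1, I/O yield, promote→Q0. Q0=[P5] Q1=[P1,P3,P4] Q2=[]
t=21-22: P5@Q0 runs 1, rem=0, completes. Q0=[] Q1=[P1,P3,P4] Q2=[]
t=22-26: P1@Q1 runs 4, rem=0, completes. Q0=[] Q1=[P3,P4] Q2=[]
t=26-32: P3@Q1 runs 6, rem=5, quantum used, demote→Q2. Q0=[] Q1=[P4] Q2=[P3]
t=32-34: P4@Q1 runs 2, rem=0, completes. Q0=[] Q1=[] Q2=[P3]
t=34-39: P3@Q2 runs 5, rem=0, completes. Q0=[] Q1=[] Q2=[]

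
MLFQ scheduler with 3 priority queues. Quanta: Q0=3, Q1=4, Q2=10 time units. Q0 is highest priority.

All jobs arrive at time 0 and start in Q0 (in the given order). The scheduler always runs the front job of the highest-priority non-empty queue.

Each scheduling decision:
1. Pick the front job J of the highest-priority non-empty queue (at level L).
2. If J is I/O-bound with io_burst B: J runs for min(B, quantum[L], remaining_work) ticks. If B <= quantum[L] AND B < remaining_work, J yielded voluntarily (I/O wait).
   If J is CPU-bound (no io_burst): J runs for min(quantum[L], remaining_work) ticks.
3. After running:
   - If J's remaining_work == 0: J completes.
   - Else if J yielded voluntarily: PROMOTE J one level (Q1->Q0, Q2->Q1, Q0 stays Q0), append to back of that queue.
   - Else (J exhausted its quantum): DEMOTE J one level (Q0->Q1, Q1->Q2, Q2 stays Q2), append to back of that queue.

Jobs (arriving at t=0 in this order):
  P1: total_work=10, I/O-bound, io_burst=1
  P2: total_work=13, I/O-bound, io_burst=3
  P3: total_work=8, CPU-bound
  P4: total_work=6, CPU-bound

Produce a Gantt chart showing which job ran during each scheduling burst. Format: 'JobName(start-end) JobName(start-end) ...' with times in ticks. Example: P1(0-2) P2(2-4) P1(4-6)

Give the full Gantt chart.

t=0-1: P1@Q0 runs 1, rem=9, I/O yield, promote→Q0. Q0=[P2,P3,P4,P1] Q1=[] Q2=[]
t=1-4: P2@Q0 runs 3, rem=10, I/O yield, promote→Q0. Q0=[P3,P4,P1,P2] Q1=[] Q2=[]
t=4-7: P3@Q0 runs 3, rem=5, quantum used, demote→Q1. Q0=[P4,P1,P2] Q1=[P3] Q2=[]
t=7-10: P4@Q0 runs 3, rem=3, quantum used, demote→Q1. Q0=[P1,P2] Q1=[P3,P4] Q2=[]
t=10-11: P1@Q0 runs 1, rem=8, I/O yield, promote→Q0. Q0=[P2,P1] Q1=[P3,P4] Q2=[]
t=11-14: P2@Q0 runs 3, rem=7, I/O yield, promote→Q0. Q0=[P1,P2] Q1=[P3,P4] Q2=[]
t=14-15: P1@Q0 runs 1, rem=7, I/O yield, promote→Q0. Q0=[P2,P1] Q1=[P3,P4] Q2=[]
t=15-18: P2@Q0 runs 3, rem=4, I/O yield, promote→Q0. Q0=[P1,P2] Q1=[P3,P4] Q2=[]
t=18-19: P1@Q0 runs 1, rem=6, I/O yield, promote→Q0. Q0=[P2,P1] Q1=[P3,P4] Q2=[]
t=19-22: P2@Q0 runs 3, rem=1, I/O yield, promote→Q0. Q0=[P1,P2] Q1=[P3,P4] Q2=[]
t=22-23: P1@Q0 runs 1, rem=5, I/O yield, promote→Q0. Q0=[P2,P1] Q1=[P3,P4] Q2=[]
t=23-24: P2@Q0 runs 1, rem=0, completes. Q0=[P1] Q1=[P3,P4] Q2=[]
t=24-25: P1@Q0 runs 1, rem=4, I/O yield, promote→Q0. Q0=[P1] Q1=[P3,P4] Q2=[]
t=25-26: P1@Q0 runs 1, rem=3, I/O yield, promote→Q0. Q0=[P1] Q1=[P3,P4] Q2=[]
t=26-27: P1@Q0 runs 1, rem=2, I/O yield, promote→Q0. Q0=[P1] Q1=[P3,P4] Q2=[]
t=27-28: P1@Q0 runs 1, rem=1, I/O yield, promote→Q0. Q0=[P1] Q1=[P3,P4] Q2=[]
t=28-29: P1@Q0 runs 1, rem=0, completes. Q0=[] Q1=[P3,P4] Q2=[]
t=29-33: P3@Q1 runs 4, rem=1, quantum used, demote→Q2. Q0=[] Q1=[P4] Q2=[P3]
t=33-36: P4@Q1 runs 3, rem=0, completes. Q0=[] Q1=[] Q2=[P3]
t=36-37: P3@Q2 runs 1, rem=0, completes. Q0=[] Q1=[] Q2=[]

Answer: P1(0-1) P2(1-4) P3(4-7) P4(7-10) P1(10-11) P2(11-14) P1(14-15) P2(15-18) P1(18-19) P2(19-22) P1(22-23) P2(23-24) P1(24-25) P1(25-26) P1(26-27) P1(27-28) P1(28-29) P3(29-33) P4(33-36) P3(36-37)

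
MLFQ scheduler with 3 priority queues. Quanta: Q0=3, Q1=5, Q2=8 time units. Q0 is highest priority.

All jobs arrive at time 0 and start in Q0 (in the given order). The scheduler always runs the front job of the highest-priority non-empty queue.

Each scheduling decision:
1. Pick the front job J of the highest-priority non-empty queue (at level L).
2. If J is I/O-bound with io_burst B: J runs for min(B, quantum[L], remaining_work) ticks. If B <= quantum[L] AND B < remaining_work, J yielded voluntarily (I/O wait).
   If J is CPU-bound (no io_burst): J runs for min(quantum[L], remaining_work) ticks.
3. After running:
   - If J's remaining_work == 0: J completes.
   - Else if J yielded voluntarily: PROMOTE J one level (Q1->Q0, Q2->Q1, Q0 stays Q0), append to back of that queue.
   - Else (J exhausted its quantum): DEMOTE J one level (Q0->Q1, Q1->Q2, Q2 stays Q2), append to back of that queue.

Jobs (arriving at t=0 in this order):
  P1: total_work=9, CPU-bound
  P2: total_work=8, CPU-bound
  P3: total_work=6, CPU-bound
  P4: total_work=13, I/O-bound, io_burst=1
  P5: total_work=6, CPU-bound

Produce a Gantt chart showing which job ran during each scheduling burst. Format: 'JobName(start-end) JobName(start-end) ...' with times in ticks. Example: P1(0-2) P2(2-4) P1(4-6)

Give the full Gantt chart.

t=0-3: P1@Q0 runs 3, rem=6, quantum used, demote→Q1. Q0=[P2,P3,P4,P5] Q1=[P1] Q2=[]
t=3-6: P2@Q0 runs 3, rem=5, quantum used, demote→Q1. Q0=[P3,P4,P5] Q1=[P1,P2] Q2=[]
t=6-9: P3@Q0 runs 3, rem=3, quantum used, demote→Q1. Q0=[P4,P5] Q1=[P1,P2,P3] Q2=[]
t=9-10: P4@Q0 runs 1, rem=12, I/O yield, promote→Q0. Q0=[P5,P4] Q1=[P1,P2,P3] Q2=[]
t=10-13: P5@Q0 runs 3, rem=3, quantum used, demote→Q1. Q0=[P4] Q1=[P1,P2,P3,P5] Q2=[]
t=13-14: P4@Q0 runs 1, rem=11, I/O yield, promote→Q0. Q0=[P4] Q1=[P1,P2,P3,P5] Q2=[]
t=14-15: P4@Q0 runs 1, rem=10, I/O yield, promote→Q0. Q0=[P4] Q1=[P1,P2,P3,P5] Q2=[]
t=15-16: P4@Q0 runs 1, rem=9, I/O yield, promote→Q0. Q0=[P4] Q1=[P1,P2,P3,P5] Q2=[]
t=16-17: P4@Q0 runs 1, rem=8, I/O yield, promote→Q0. Q0=[P4] Q1=[P1,P2,P3,P5] Q2=[]
t=17-18: P4@Q0 runs 1, rem=7, I/O yield, promote→Q0. Q0=[P4] Q1=[P1,P2,P3,P5] Q2=[]
t=18-19: P4@Q0 runs 1, rem=6, I/O yield, promote→Q0. Q0=[P4] Q1=[P1,P2,P3,P5] Q2=[]
t=19-20: P4@Q0 runs 1, rem=5, I/O yield, promote→Q0. Q0=[P4] Q1=[P1,P2,P3,P5] Q2=[]
t=20-21: P4@Q0 runs 1, rem=4, I/O yield, promote→Q0. Q0=[P4] Q1=[P1,P2,P3,P5] Q2=[]
t=21-22: P4@Q0 runs 1, rem=3, I/O yield, promote→Q0. Q0=[P4] Q1=[P1,P2,P3,P5] Q2=[]
t=22-23: P4@Q0 runs 1, rem=2, I/O yield, promote→Q0. Q0=[P4] Q1=[P1,P2,P3,P5] Q2=[]
t=23-24: P4@Q0 runs 1, rem=1, I/O yield, promote→Q0. Q0=[P4] Q1=[P1,P2,P3,P5] Q2=[]
t=24-25: P4@Q0 runs 1, rem=0, completes. Q0=[] Q1=[P1,P2,P3,P5] Q2=[]
t=25-30: P1@Q1 runs 5, rem=1, quantum used, demote→Q2. Q0=[] Q1=[P2,P3,P5] Q2=[P1]
t=30-35: P2@Q1 runs 5, rem=0, completes. Q0=[] Q1=[P3,P5] Q2=[P1]
t=35-38: P3@Q1 runs 3, rem=0, completes. Q0=[] Q1=[P5] Q2=[P1]
t=38-41: P5@Q1 runs 3, rem=0, completes. Q0=[] Q1=[] Q2=[P1]
t=41-42: P1@Q2 runs 1, rem=0, completes. Q0=[] Q1=[] Q2=[]

Answer: P1(0-3) P2(3-6) P3(6-9) P4(9-10) P5(10-13) P4(13-14) P4(14-15) P4(15-16) P4(16-17) P4(17-18) P4(18-19) P4(19-20) P4(20-21) P4(21-22) P4(22-23) P4(23-24) P4(24-25) P1(25-30) P2(30-35) P3(35-38) P5(38-41) P1(41-42)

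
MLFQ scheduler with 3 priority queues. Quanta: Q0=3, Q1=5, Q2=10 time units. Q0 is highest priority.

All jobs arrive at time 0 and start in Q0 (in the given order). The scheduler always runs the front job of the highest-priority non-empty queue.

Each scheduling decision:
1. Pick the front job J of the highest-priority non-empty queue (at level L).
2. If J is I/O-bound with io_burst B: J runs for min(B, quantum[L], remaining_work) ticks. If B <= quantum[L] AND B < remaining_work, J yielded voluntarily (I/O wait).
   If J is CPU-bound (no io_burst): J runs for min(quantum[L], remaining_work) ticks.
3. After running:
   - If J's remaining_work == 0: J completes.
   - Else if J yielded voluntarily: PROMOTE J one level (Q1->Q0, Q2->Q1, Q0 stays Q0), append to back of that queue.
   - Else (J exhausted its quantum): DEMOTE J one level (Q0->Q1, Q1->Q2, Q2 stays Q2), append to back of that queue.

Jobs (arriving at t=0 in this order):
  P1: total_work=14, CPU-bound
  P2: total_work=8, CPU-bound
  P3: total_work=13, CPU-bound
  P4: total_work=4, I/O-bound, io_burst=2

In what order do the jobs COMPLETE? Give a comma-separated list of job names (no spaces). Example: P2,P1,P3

t=0-3: P1@Q0 runs 3, rem=11, quantum used, demote→Q1. Q0=[P2,P3,P4] Q1=[P1] Q2=[]
t=3-6: P2@Q0 runs 3, rem=5, quantum used, demote→Q1. Q0=[P3,P4] Q1=[P1,P2] Q2=[]
t=6-9: P3@Q0 runs 3, rem=10, quantum used, demote→Q1. Q0=[P4] Q1=[P1,P2,P3] Q2=[]
t=9-11: P4@Q0 runs 2, rem=2, I/O yield, promote→Q0. Q0=[P4] Q1=[P1,P2,P3] Q2=[]
t=11-13: P4@Q0 runs 2, rem=0, completes. Q0=[] Q1=[P1,P2,P3] Q2=[]
t=13-18: P1@Q1 runs 5, rem=6, quantum used, demote→Q2. Q0=[] Q1=[P2,P3] Q2=[P1]
t=18-23: P2@Q1 runs 5, rem=0, completes. Q0=[] Q1=[P3] Q2=[P1]
t=23-28: P3@Q1 runs 5, rem=5, quantum used, demote→Q2. Q0=[] Q1=[] Q2=[P1,P3]
t=28-34: P1@Q2 runs 6, rem=0, completes. Q0=[] Q1=[] Q2=[P3]
t=34-39: P3@Q2 runs 5, rem=0, completes. Q0=[] Q1=[] Q2=[]

Answer: P4,P2,P1,P3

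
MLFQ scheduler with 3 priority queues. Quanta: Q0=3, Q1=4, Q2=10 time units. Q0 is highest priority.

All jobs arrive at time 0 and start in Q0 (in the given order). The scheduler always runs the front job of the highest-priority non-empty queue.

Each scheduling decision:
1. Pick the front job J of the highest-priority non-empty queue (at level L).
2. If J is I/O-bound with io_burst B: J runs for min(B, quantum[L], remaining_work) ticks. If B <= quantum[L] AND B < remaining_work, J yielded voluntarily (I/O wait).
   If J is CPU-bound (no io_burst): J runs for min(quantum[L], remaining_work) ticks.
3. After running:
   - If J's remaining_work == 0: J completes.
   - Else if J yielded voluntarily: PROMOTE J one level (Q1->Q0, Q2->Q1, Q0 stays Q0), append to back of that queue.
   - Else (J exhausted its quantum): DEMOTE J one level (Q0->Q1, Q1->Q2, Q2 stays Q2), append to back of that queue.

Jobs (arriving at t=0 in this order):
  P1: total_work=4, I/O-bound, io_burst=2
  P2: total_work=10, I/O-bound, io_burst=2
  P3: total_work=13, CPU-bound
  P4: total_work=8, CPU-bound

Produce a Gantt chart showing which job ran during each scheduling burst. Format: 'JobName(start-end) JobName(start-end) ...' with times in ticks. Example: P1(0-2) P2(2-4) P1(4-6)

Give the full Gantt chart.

Answer: P1(0-2) P2(2-4) P3(4-7) P4(7-10) P1(10-12) P2(12-14) P2(14-16) P2(16-18) P2(18-20) P3(20-24) P4(24-28) P3(28-34) P4(34-35)

Derivation:
t=0-2: P1@Q0 runs 2, rem=2, I/O yield, promote→Q0. Q0=[P2,P3,P4,P1] Q1=[] Q2=[]
t=2-4: P2@Q0 runs 2, rem=8, I/O yield, promote→Q0. Q0=[P3,P4,P1,P2] Q1=[] Q2=[]
t=4-7: P3@Q0 runs 3, rem=10, quantum used, demote→Q1. Q0=[P4,P1,P2] Q1=[P3] Q2=[]
t=7-10: P4@Q0 runs 3, rem=5, quantum used, demote→Q1. Q0=[P1,P2] Q1=[P3,P4] Q2=[]
t=10-12: P1@Q0 runs 2, rem=0, completes. Q0=[P2] Q1=[P3,P4] Q2=[]
t=12-14: P2@Q0 runs 2, rem=6, I/O yield, promote→Q0. Q0=[P2] Q1=[P3,P4] Q2=[]
t=14-16: P2@Q0 runs 2, rem=4, I/O yield, promote→Q0. Q0=[P2] Q1=[P3,P4] Q2=[]
t=16-18: P2@Q0 runs 2, rem=2, I/O yield, promote→Q0. Q0=[P2] Q1=[P3,P4] Q2=[]
t=18-20: P2@Q0 runs 2, rem=0, completes. Q0=[] Q1=[P3,P4] Q2=[]
t=20-24: P3@Q1 runs 4, rem=6, quantum used, demote→Q2. Q0=[] Q1=[P4] Q2=[P3]
t=24-28: P4@Q1 runs 4, rem=1, quantum used, demote→Q2. Q0=[] Q1=[] Q2=[P3,P4]
t=28-34: P3@Q2 runs 6, rem=0, completes. Q0=[] Q1=[] Q2=[P4]
t=34-35: P4@Q2 runs 1, rem=0, completes. Q0=[] Q1=[] Q2=[]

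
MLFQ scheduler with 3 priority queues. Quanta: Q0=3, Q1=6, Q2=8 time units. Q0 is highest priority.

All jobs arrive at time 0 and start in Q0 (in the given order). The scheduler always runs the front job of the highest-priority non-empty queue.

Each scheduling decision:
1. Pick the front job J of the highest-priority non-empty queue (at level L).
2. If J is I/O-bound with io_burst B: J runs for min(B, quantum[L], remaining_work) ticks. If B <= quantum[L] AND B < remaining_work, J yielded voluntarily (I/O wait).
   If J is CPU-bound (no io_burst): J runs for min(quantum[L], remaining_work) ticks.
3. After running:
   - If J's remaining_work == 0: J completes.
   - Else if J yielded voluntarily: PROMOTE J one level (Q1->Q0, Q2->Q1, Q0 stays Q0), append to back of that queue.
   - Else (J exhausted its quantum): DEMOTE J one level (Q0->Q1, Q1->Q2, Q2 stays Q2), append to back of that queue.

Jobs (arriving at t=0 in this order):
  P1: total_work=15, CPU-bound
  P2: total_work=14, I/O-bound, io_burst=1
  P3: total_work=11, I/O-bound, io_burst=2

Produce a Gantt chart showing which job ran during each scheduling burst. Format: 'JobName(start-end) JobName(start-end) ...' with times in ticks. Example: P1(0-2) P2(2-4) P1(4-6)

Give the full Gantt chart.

Answer: P1(0-3) P2(3-4) P3(4-6) P2(6-7) P3(7-9) P2(9-10) P3(10-12) P2(12-13) P3(13-15) P2(15-16) P3(16-18) P2(18-19) P3(19-20) P2(20-21) P2(21-22) P2(22-23) P2(23-24) P2(24-25) P2(25-26) P2(26-27) P2(27-28) P1(28-34) P1(34-40)

Derivation:
t=0-3: P1@Q0 runs 3, rem=12, quantum used, demote→Q1. Q0=[P2,P3] Q1=[P1] Q2=[]
t=3-4: P2@Q0 runs 1, rem=13, I/O yield, promote→Q0. Q0=[P3,P2] Q1=[P1] Q2=[]
t=4-6: P3@Q0 runs 2, rem=9, I/O yield, promote→Q0. Q0=[P2,P3] Q1=[P1] Q2=[]
t=6-7: P2@Q0 runs 1, rem=12, I/O yield, promote→Q0. Q0=[P3,P2] Q1=[P1] Q2=[]
t=7-9: P3@Q0 runs 2, rem=7, I/O yield, promote→Q0. Q0=[P2,P3] Q1=[P1] Q2=[]
t=9-10: P2@Q0 runs 1, rem=11, I/O yield, promote→Q0. Q0=[P3,P2] Q1=[P1] Q2=[]
t=10-12: P3@Q0 runs 2, rem=5, I/O yield, promote→Q0. Q0=[P2,P3] Q1=[P1] Q2=[]
t=12-13: P2@Q0 runs 1, rem=10, I/O yield, promote→Q0. Q0=[P3,P2] Q1=[P1] Q2=[]
t=13-15: P3@Q0 runs 2, rem=3, I/O yield, promote→Q0. Q0=[P2,P3] Q1=[P1] Q2=[]
t=15-16: P2@Q0 runs 1, rem=9, I/O yield, promote→Q0. Q0=[P3,P2] Q1=[P1] Q2=[]
t=16-18: P3@Q0 runs 2, rem=1, I/O yield, promote→Q0. Q0=[P2,P3] Q1=[P1] Q2=[]
t=18-19: P2@Q0 runs 1, rem=8, I/O yield, promote→Q0. Q0=[P3,P2] Q1=[P1] Q2=[]
t=19-20: P3@Q0 runs 1, rem=0, completes. Q0=[P2] Q1=[P1] Q2=[]
t=20-21: P2@Q0 runs 1, rem=7, I/O yield, promote→Q0. Q0=[P2] Q1=[P1] Q2=[]
t=21-22: P2@Q0 runs 1, rem=6, I/O yield, promote→Q0. Q0=[P2] Q1=[P1] Q2=[]
t=22-23: P2@Q0 runs 1, rem=5, I/O yield, promote→Q0. Q0=[P2] Q1=[P1] Q2=[]
t=23-24: P2@Q0 runs 1, rem=4, I/O yield, promote→Q0. Q0=[P2] Q1=[P1] Q2=[]
t=24-25: P2@Q0 runs 1, rem=3, I/O yield, promote→Q0. Q0=[P2] Q1=[P1] Q2=[]
t=25-26: P2@Q0 runs 1, rem=2, I/O yield, promote→Q0. Q0=[P2] Q1=[P1] Q2=[]
t=26-27: P2@Q0 runs 1, rem=1, I/O yield, promote→Q0. Q0=[P2] Q1=[P1] Q2=[]
t=27-28: P2@Q0 runs 1, rem=0, completes. Q0=[] Q1=[P1] Q2=[]
t=28-34: P1@Q1 runs 6, rem=6, quantum used, demote→Q2. Q0=[] Q1=[] Q2=[P1]
t=34-40: P1@Q2 runs 6, rem=0, completes. Q0=[] Q1=[] Q2=[]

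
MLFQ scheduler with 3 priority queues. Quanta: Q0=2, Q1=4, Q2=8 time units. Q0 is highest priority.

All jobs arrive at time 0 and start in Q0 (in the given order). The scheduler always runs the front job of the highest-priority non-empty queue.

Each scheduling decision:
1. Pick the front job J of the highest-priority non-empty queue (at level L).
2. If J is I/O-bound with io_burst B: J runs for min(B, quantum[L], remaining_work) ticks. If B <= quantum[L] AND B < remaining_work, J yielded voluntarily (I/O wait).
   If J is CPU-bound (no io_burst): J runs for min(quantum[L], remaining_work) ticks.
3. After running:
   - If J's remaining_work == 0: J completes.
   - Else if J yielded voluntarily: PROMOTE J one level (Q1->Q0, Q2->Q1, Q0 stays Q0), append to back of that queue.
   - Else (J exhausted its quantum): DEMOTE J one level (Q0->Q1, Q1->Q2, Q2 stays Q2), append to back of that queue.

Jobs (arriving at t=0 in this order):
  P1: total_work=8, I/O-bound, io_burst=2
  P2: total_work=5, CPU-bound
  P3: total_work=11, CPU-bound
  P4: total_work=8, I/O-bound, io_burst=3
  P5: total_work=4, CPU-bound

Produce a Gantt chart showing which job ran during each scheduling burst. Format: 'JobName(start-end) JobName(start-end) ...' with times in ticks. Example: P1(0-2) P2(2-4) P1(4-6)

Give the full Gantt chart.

t=0-2: P1@Q0 runs 2, rem=6, I/O yield, promote→Q0. Q0=[P2,P3,P4,P5,P1] Q1=[] Q2=[]
t=2-4: P2@Q0 runs 2, rem=3, quantum used, demote→Q1. Q0=[P3,P4,P5,P1] Q1=[P2] Q2=[]
t=4-6: P3@Q0 runs 2, rem=9, quantum used, demote→Q1. Q0=[P4,P5,P1] Q1=[P2,P3] Q2=[]
t=6-8: P4@Q0 runs 2, rem=6, quantum used, demote→Q1. Q0=[P5,P1] Q1=[P2,P3,P4] Q2=[]
t=8-10: P5@Q0 runs 2, rem=2, quantum used, demote→Q1. Q0=[P1] Q1=[P2,P3,P4,P5] Q2=[]
t=10-12: P1@Q0 runs 2, rem=4, I/O yield, promote→Q0. Q0=[P1] Q1=[P2,P3,P4,P5] Q2=[]
t=12-14: P1@Q0 runs 2, rem=2, I/O yield, promote→Q0. Q0=[P1] Q1=[P2,P3,P4,P5] Q2=[]
t=14-16: P1@Q0 runs 2, rem=0, completes. Q0=[] Q1=[P2,P3,P4,P5] Q2=[]
t=16-19: P2@Q1 runs 3, rem=0, completes. Q0=[] Q1=[P3,P4,P5] Q2=[]
t=19-23: P3@Q1 runs 4, rem=5, quantum used, demote→Q2. Q0=[] Q1=[P4,P5] Q2=[P3]
t=23-26: P4@Q1 runs 3, rem=3, I/O yield, promote→Q0. Q0=[P4] Q1=[P5] Q2=[P3]
t=26-28: P4@Q0 runs 2, rem=1, quantum used, demote→Q1. Q0=[] Q1=[P5,P4] Q2=[P3]
t=28-30: P5@Q1 runs 2, rem=0, completes. Q0=[] Q1=[P4] Q2=[P3]
t=30-31: P4@Q1 runs 1, rem=0, completes. Q0=[] Q1=[] Q2=[P3]
t=31-36: P3@Q2 runs 5, rem=0, completes. Q0=[] Q1=[] Q2=[]

Answer: P1(0-2) P2(2-4) P3(4-6) P4(6-8) P5(8-10) P1(10-12) P1(12-14) P1(14-16) P2(16-19) P3(19-23) P4(23-26) P4(26-28) P5(28-30) P4(30-31) P3(31-36)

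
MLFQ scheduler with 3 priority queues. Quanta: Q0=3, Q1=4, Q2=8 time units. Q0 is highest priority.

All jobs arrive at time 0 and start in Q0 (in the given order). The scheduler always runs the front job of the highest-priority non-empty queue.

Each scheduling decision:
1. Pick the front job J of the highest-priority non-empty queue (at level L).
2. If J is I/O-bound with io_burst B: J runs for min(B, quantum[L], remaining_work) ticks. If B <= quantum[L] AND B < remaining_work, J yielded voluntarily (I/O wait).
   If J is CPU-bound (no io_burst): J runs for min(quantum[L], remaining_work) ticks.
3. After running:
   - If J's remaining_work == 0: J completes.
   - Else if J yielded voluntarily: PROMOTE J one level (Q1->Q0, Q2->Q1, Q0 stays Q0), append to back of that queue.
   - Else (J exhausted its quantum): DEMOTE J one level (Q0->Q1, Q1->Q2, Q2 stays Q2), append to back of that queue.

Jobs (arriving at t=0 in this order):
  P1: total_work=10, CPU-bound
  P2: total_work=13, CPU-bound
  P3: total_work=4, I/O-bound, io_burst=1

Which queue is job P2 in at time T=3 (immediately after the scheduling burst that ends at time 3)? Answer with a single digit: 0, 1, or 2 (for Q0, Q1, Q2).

Answer: 0

Derivation:
t=0-3: P1@Q0 runs 3, rem=7, quantum used, demote→Q1. Q0=[P2,P3] Q1=[P1] Q2=[]
t=3-6: P2@Q0 runs 3, rem=10, quantum used, demote→Q1. Q0=[P3] Q1=[P1,P2] Q2=[]
t=6-7: P3@Q0 runs 1, rem=3, I/O yield, promote→Q0. Q0=[P3] Q1=[P1,P2] Q2=[]
t=7-8: P3@Q0 runs 1, rem=2, I/O yield, promote→Q0. Q0=[P3] Q1=[P1,P2] Q2=[]
t=8-9: P3@Q0 runs 1, rem=1, I/O yield, promote→Q0. Q0=[P3] Q1=[P1,P2] Q2=[]
t=9-10: P3@Q0 runs 1, rem=0, completes. Q0=[] Q1=[P1,P2] Q2=[]
t=10-14: P1@Q1 runs 4, rem=3, quantum used, demote→Q2. Q0=[] Q1=[P2] Q2=[P1]
t=14-18: P2@Q1 runs 4, rem=6, quantum used, demote→Q2. Q0=[] Q1=[] Q2=[P1,P2]
t=18-21: P1@Q2 runs 3, rem=0, completes. Q0=[] Q1=[] Q2=[P2]
t=21-27: P2@Q2 runs 6, rem=0, completes. Q0=[] Q1=[] Q2=[]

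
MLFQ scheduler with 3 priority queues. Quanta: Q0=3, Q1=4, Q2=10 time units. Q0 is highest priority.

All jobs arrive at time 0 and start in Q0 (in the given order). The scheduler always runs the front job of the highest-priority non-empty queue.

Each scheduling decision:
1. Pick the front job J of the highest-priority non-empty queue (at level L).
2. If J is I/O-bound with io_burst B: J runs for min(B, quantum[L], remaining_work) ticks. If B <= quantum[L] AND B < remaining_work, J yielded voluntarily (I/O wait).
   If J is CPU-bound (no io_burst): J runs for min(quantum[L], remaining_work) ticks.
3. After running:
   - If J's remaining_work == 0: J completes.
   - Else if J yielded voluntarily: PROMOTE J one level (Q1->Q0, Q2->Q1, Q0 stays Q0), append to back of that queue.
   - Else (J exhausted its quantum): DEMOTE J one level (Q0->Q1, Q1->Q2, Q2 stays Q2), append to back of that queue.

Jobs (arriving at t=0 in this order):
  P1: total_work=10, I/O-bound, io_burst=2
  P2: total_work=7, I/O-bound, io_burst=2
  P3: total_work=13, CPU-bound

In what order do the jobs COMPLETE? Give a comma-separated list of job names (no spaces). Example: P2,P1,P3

t=0-2: P1@Q0 runs 2, rem=8, I/O yield, promote→Q0. Q0=[P2,P3,P1] Q1=[] Q2=[]
t=2-4: P2@Q0 runs 2, rem=5, I/O yield, promote→Q0. Q0=[P3,P1,P2] Q1=[] Q2=[]
t=4-7: P3@Q0 runs 3, rem=10, quantum used, demote→Q1. Q0=[P1,P2] Q1=[P3] Q2=[]
t=7-9: P1@Q0 runs 2, rem=6, I/O yield, promote→Q0. Q0=[P2,P1] Q1=[P3] Q2=[]
t=9-11: P2@Q0 runs 2, rem=3, I/O yield, promote→Q0. Q0=[P1,P2] Q1=[P3] Q2=[]
t=11-13: P1@Q0 runs 2, rem=4, I/O yield, promote→Q0. Q0=[P2,P1] Q1=[P3] Q2=[]
t=13-15: P2@Q0 runs 2, rem=1, I/O yield, promote→Q0. Q0=[P1,P2] Q1=[P3] Q2=[]
t=15-17: P1@Q0 runs 2, rem=2, I/O yield, promote→Q0. Q0=[P2,P1] Q1=[P3] Q2=[]
t=17-18: P2@Q0 runs 1, rem=0, completes. Q0=[P1] Q1=[P3] Q2=[]
t=18-20: P1@Q0 runs 2, rem=0, completes. Q0=[] Q1=[P3] Q2=[]
t=20-24: P3@Q1 runs 4, rem=6, quantum used, demote→Q2. Q0=[] Q1=[] Q2=[P3]
t=24-30: P3@Q2 runs 6, rem=0, completes. Q0=[] Q1=[] Q2=[]

Answer: P2,P1,P3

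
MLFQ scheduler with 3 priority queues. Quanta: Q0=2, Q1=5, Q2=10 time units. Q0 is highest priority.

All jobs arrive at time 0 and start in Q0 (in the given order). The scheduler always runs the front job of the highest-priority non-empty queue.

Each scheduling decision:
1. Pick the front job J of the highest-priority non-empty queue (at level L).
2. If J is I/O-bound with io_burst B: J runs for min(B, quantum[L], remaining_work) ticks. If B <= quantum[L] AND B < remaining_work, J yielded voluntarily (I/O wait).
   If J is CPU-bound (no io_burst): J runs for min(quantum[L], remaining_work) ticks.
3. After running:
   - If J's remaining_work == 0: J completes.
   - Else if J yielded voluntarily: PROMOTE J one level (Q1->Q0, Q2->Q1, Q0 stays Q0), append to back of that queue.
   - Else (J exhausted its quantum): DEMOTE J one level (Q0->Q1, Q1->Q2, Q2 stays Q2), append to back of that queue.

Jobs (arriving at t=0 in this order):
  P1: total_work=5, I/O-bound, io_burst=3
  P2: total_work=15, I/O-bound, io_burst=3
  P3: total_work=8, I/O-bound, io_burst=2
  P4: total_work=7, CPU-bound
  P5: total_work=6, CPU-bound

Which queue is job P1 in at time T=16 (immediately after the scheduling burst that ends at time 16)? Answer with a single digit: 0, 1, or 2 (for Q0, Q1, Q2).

t=0-2: P1@Q0 runs 2, rem=3, quantum used, demote→Q1. Q0=[P2,P3,P4,P5] Q1=[P1] Q2=[]
t=2-4: P2@Q0 runs 2, rem=13, quantum used, demote→Q1. Q0=[P3,P4,P5] Q1=[P1,P2] Q2=[]
t=4-6: P3@Q0 runs 2, rem=6, I/O yield, promote→Q0. Q0=[P4,P5,P3] Q1=[P1,P2] Q2=[]
t=6-8: P4@Q0 runs 2, rem=5, quantum used, demote→Q1. Q0=[P5,P3] Q1=[P1,P2,P4] Q2=[]
t=8-10: P5@Q0 runs 2, rem=4, quantum used, demote→Q1. Q0=[P3] Q1=[P1,P2,P4,P5] Q2=[]
t=10-12: P3@Q0 runs 2, rem=4, I/O yield, promote→Q0. Q0=[P3] Q1=[P1,P2,P4,P5] Q2=[]
t=12-14: P3@Q0 runs 2, rem=2, I/O yield, promote→Q0. Q0=[P3] Q1=[P1,P2,P4,P5] Q2=[]
t=14-16: P3@Q0 runs 2, rem=0, completes. Q0=[] Q1=[P1,P2,P4,P5] Q2=[]
t=16-19: P1@Q1 runs 3, rem=0, completes. Q0=[] Q1=[P2,P4,P5] Q2=[]
t=19-22: P2@Q1 runs 3, rem=10, I/O yield, promote→Q0. Q0=[P2] Q1=[P4,P5] Q2=[]
t=22-24: P2@Q0 runs 2, rem=8, quantum used, demote→Q1. Q0=[] Q1=[P4,P5,P2] Q2=[]
t=24-29: P4@Q1 runs 5, rem=0, completes. Q0=[] Q1=[P5,P2] Q2=[]
t=29-33: P5@Q1 runs 4, rem=0, completes. Q0=[] Q1=[P2] Q2=[]
t=33-36: P2@Q1 runs 3, rem=5, I/O yield, promote→Q0. Q0=[P2] Q1=[] Q2=[]
t=36-38: P2@Q0 runs 2, rem=3, quantum used, demote→Q1. Q0=[] Q1=[P2] Q2=[]
t=38-41: P2@Q1 runs 3, rem=0, completes. Q0=[] Q1=[] Q2=[]

Answer: 1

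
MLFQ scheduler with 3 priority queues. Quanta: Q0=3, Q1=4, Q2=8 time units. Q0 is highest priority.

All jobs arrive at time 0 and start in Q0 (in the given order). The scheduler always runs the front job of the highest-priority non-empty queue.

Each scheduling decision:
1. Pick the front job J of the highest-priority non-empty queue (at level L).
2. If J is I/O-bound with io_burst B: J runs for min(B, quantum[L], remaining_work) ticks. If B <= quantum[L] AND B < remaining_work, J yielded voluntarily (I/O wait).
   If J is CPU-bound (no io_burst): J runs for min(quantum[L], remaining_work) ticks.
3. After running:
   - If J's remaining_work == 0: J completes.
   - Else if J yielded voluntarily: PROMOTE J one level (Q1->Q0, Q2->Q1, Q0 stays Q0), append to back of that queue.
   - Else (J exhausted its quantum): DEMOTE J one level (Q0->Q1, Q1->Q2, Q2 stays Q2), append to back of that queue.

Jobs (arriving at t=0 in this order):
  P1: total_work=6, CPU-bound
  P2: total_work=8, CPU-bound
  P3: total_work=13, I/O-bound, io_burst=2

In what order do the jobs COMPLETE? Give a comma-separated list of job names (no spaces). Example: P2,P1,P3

Answer: P3,P1,P2

Derivation:
t=0-3: P1@Q0 runs 3, rem=3, quantum used, demote→Q1. Q0=[P2,P3] Q1=[P1] Q2=[]
t=3-6: P2@Q0 runs 3, rem=5, quantum used, demote→Q1. Q0=[P3] Q1=[P1,P2] Q2=[]
t=6-8: P3@Q0 runs 2, rem=11, I/O yield, promote→Q0. Q0=[P3] Q1=[P1,P2] Q2=[]
t=8-10: P3@Q0 runs 2, rem=9, I/O yield, promote→Q0. Q0=[P3] Q1=[P1,P2] Q2=[]
t=10-12: P3@Q0 runs 2, rem=7, I/O yield, promote→Q0. Q0=[P3] Q1=[P1,P2] Q2=[]
t=12-14: P3@Q0 runs 2, rem=5, I/O yield, promote→Q0. Q0=[P3] Q1=[P1,P2] Q2=[]
t=14-16: P3@Q0 runs 2, rem=3, I/O yield, promote→Q0. Q0=[P3] Q1=[P1,P2] Q2=[]
t=16-18: P3@Q0 runs 2, rem=1, I/O yield, promote→Q0. Q0=[P3] Q1=[P1,P2] Q2=[]
t=18-19: P3@Q0 runs 1, rem=0, completes. Q0=[] Q1=[P1,P2] Q2=[]
t=19-22: P1@Q1 runs 3, rem=0, completes. Q0=[] Q1=[P2] Q2=[]
t=22-26: P2@Q1 runs 4, rem=1, quantum used, demote→Q2. Q0=[] Q1=[] Q2=[P2]
t=26-27: P2@Q2 runs 1, rem=0, completes. Q0=[] Q1=[] Q2=[]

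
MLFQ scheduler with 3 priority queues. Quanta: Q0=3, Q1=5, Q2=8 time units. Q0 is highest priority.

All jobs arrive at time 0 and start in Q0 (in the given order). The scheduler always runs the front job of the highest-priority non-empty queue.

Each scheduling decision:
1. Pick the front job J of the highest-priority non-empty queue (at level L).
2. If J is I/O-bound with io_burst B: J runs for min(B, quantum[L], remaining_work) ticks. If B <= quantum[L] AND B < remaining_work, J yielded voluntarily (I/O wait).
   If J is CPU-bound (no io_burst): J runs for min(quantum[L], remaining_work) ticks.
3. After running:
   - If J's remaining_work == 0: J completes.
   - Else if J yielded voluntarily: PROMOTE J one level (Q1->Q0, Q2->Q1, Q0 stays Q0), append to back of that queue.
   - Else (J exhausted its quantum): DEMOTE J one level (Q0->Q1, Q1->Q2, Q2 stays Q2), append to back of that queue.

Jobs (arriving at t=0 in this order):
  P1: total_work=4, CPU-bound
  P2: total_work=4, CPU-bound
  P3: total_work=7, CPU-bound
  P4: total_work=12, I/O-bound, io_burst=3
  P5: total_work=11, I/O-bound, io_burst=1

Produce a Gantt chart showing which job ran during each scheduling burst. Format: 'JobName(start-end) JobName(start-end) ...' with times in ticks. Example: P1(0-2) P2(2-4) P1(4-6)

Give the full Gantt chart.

Answer: P1(0-3) P2(3-6) P3(6-9) P4(9-12) P5(12-13) P4(13-16) P5(16-17) P4(17-20) P5(20-21) P4(21-24) P5(24-25) P5(25-26) P5(26-27) P5(27-28) P5(28-29) P5(29-30) P5(30-31) P5(31-32) P1(32-33) P2(33-34) P3(34-38)

Derivation:
t=0-3: P1@Q0 runs 3, rem=1, quantum used, demote→Q1. Q0=[P2,P3,P4,P5] Q1=[P1] Q2=[]
t=3-6: P2@Q0 runs 3, rem=1, quantum used, demote→Q1. Q0=[P3,P4,P5] Q1=[P1,P2] Q2=[]
t=6-9: P3@Q0 runs 3, rem=4, quantum used, demote→Q1. Q0=[P4,P5] Q1=[P1,P2,P3] Q2=[]
t=9-12: P4@Q0 runs 3, rem=9, I/O yield, promote→Q0. Q0=[P5,P4] Q1=[P1,P2,P3] Q2=[]
t=12-13: P5@Q0 runs 1, rem=10, I/O yield, promote→Q0. Q0=[P4,P5] Q1=[P1,P2,P3] Q2=[]
t=13-16: P4@Q0 runs 3, rem=6, I/O yield, promote→Q0. Q0=[P5,P4] Q1=[P1,P2,P3] Q2=[]
t=16-17: P5@Q0 runs 1, rem=9, I/O yield, promote→Q0. Q0=[P4,P5] Q1=[P1,P2,P3] Q2=[]
t=17-20: P4@Q0 runs 3, rem=3, I/O yield, promote→Q0. Q0=[P5,P4] Q1=[P1,P2,P3] Q2=[]
t=20-21: P5@Q0 runs 1, rem=8, I/O yield, promote→Q0. Q0=[P4,P5] Q1=[P1,P2,P3] Q2=[]
t=21-24: P4@Q0 runs 3, rem=0, completes. Q0=[P5] Q1=[P1,P2,P3] Q2=[]
t=24-25: P5@Q0 runs 1, rem=7, I/O yield, promote→Q0. Q0=[P5] Q1=[P1,P2,P3] Q2=[]
t=25-26: P5@Q0 runs 1, rem=6, I/O yield, promote→Q0. Q0=[P5] Q1=[P1,P2,P3] Q2=[]
t=26-27: P5@Q0 runs 1, rem=5, I/O yield, promote→Q0. Q0=[P5] Q1=[P1,P2,P3] Q2=[]
t=27-28: P5@Q0 runs 1, rem=4, I/O yield, promote→Q0. Q0=[P5] Q1=[P1,P2,P3] Q2=[]
t=28-29: P5@Q0 runs 1, rem=3, I/O yield, promote→Q0. Q0=[P5] Q1=[P1,P2,P3] Q2=[]
t=29-30: P5@Q0 runs 1, rem=2, I/O yield, promote→Q0. Q0=[P5] Q1=[P1,P2,P3] Q2=[]
t=30-31: P5@Q0 runs 1, rem=1, I/O yield, promote→Q0. Q0=[P5] Q1=[P1,P2,P3] Q2=[]
t=31-32: P5@Q0 runs 1, rem=0, completes. Q0=[] Q1=[P1,P2,P3] Q2=[]
t=32-33: P1@Q1 runs 1, rem=0, completes. Q0=[] Q1=[P2,P3] Q2=[]
t=33-34: P2@Q1 runs 1, rem=0, completes. Q0=[] Q1=[P3] Q2=[]
t=34-38: P3@Q1 runs 4, rem=0, completes. Q0=[] Q1=[] Q2=[]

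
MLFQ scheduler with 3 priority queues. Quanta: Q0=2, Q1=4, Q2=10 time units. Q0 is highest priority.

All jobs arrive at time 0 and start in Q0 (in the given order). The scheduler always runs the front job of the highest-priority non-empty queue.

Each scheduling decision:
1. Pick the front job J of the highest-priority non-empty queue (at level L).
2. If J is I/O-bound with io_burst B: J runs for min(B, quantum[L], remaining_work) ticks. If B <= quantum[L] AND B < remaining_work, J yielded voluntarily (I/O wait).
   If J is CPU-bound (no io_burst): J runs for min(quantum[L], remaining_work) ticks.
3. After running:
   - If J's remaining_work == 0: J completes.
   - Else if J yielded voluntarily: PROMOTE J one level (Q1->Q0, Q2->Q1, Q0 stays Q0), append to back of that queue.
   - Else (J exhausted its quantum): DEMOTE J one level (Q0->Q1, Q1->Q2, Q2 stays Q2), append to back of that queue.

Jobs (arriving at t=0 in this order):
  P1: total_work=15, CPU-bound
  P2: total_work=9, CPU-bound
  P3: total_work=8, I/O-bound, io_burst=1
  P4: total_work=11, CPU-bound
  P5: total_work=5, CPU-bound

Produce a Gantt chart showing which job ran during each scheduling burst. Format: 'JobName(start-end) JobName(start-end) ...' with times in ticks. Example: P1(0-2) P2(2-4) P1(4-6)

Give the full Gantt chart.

t=0-2: P1@Q0 runs 2, rem=13, quantum used, demote→Q1. Q0=[P2,P3,P4,P5] Q1=[P1] Q2=[]
t=2-4: P2@Q0 runs 2, rem=7, quantum used, demote→Q1. Q0=[P3,P4,P5] Q1=[P1,P2] Q2=[]
t=4-5: P3@Q0 runs 1, rem=7, I/O yield, promote→Q0. Q0=[P4,P5,P3] Q1=[P1,P2] Q2=[]
t=5-7: P4@Q0 runs 2, rem=9, quantum used, demote→Q1. Q0=[P5,P3] Q1=[P1,P2,P4] Q2=[]
t=7-9: P5@Q0 runs 2, rem=3, quantum used, demote→Q1. Q0=[P3] Q1=[P1,P2,P4,P5] Q2=[]
t=9-10: P3@Q0 runs 1, rem=6, I/O yield, promote→Q0. Q0=[P3] Q1=[P1,P2,P4,P5] Q2=[]
t=10-11: P3@Q0 runs 1, rem=5, I/O yield, promote→Q0. Q0=[P3] Q1=[P1,P2,P4,P5] Q2=[]
t=11-12: P3@Q0 runs 1, rem=4, I/O yield, promote→Q0. Q0=[P3] Q1=[P1,P2,P4,P5] Q2=[]
t=12-13: P3@Q0 runs 1, rem=3, I/O yield, promote→Q0. Q0=[P3] Q1=[P1,P2,P4,P5] Q2=[]
t=13-14: P3@Q0 runs 1, rem=2, I/O yield, promote→Q0. Q0=[P3] Q1=[P1,P2,P4,P5] Q2=[]
t=14-15: P3@Q0 runs 1, rem=1, I/O yield, promote→Q0. Q0=[P3] Q1=[P1,P2,P4,P5] Q2=[]
t=15-16: P3@Q0 runs 1, rem=0, completes. Q0=[] Q1=[P1,P2,P4,P5] Q2=[]
t=16-20: P1@Q1 runs 4, rem=9, quantum used, demote→Q2. Q0=[] Q1=[P2,P4,P5] Q2=[P1]
t=20-24: P2@Q1 runs 4, rem=3, quantum used, demote→Q2. Q0=[] Q1=[P4,P5] Q2=[P1,P2]
t=24-28: P4@Q1 runs 4, rem=5, quantum used, demote→Q2. Q0=[] Q1=[P5] Q2=[P1,P2,P4]
t=28-31: P5@Q1 runs 3, rem=0, completes. Q0=[] Q1=[] Q2=[P1,P2,P4]
t=31-40: P1@Q2 runs 9, rem=0, completes. Q0=[] Q1=[] Q2=[P2,P4]
t=40-43: P2@Q2 runs 3, rem=0, completes. Q0=[] Q1=[] Q2=[P4]
t=43-48: P4@Q2 runs 5, rem=0, completes. Q0=[] Q1=[] Q2=[]

Answer: P1(0-2) P2(2-4) P3(4-5) P4(5-7) P5(7-9) P3(9-10) P3(10-11) P3(11-12) P3(12-13) P3(13-14) P3(14-15) P3(15-16) P1(16-20) P2(20-24) P4(24-28) P5(28-31) P1(31-40) P2(40-43) P4(43-48)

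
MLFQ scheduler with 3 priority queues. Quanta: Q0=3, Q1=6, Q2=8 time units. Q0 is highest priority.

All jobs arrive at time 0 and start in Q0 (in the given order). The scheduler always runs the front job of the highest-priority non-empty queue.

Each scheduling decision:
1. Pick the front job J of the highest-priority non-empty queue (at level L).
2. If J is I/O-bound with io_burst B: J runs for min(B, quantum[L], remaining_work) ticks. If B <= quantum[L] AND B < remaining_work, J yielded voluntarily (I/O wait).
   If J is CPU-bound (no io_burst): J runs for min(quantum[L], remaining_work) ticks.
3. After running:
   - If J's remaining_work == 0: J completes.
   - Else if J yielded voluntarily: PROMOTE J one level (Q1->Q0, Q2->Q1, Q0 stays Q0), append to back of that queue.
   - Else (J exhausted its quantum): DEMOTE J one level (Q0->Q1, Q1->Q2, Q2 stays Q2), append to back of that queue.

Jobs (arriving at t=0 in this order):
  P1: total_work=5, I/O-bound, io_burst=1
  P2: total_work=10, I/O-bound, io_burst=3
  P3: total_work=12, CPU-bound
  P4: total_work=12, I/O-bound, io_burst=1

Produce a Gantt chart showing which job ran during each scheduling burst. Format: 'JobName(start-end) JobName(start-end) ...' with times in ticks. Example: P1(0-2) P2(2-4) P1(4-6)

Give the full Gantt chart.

t=0-1: P1@Q0 runs 1, rem=4, I/O yield, promote→Q0. Q0=[P2,P3,P4,P1] Q1=[] Q2=[]
t=1-4: P2@Q0 runs 3, rem=7, I/O yield, promote→Q0. Q0=[P3,P4,P1,P2] Q1=[] Q2=[]
t=4-7: P3@Q0 runs 3, rem=9, quantum used, demote→Q1. Q0=[P4,P1,P2] Q1=[P3] Q2=[]
t=7-8: P4@Q0 runs 1, rem=11, I/O yield, promote→Q0. Q0=[P1,P2,P4] Q1=[P3] Q2=[]
t=8-9: P1@Q0 runs 1, rem=3, I/O yield, promote→Q0. Q0=[P2,P4,P1] Q1=[P3] Q2=[]
t=9-12: P2@Q0 runs 3, rem=4, I/O yield, promote→Q0. Q0=[P4,P1,P2] Q1=[P3] Q2=[]
t=12-13: P4@Q0 runs 1, rem=10, I/O yield, promote→Q0. Q0=[P1,P2,P4] Q1=[P3] Q2=[]
t=13-14: P1@Q0 runs 1, rem=2, I/O yield, promote→Q0. Q0=[P2,P4,P1] Q1=[P3] Q2=[]
t=14-17: P2@Q0 runs 3, rem=1, I/O yield, promote→Q0. Q0=[P4,P1,P2] Q1=[P3] Q2=[]
t=17-18: P4@Q0 runs 1, rem=9, I/O yield, promote→Q0. Q0=[P1,P2,P4] Q1=[P3] Q2=[]
t=18-19: P1@Q0 runs 1, rem=1, I/O yield, promote→Q0. Q0=[P2,P4,P1] Q1=[P3] Q2=[]
t=19-20: P2@Q0 runs 1, rem=0, completes. Q0=[P4,P1] Q1=[P3] Q2=[]
t=20-21: P4@Q0 runs 1, rem=8, I/O yield, promote→Q0. Q0=[P1,P4] Q1=[P3] Q2=[]
t=21-22: P1@Q0 runs 1, rem=0, completes. Q0=[P4] Q1=[P3] Q2=[]
t=22-23: P4@Q0 runs 1, rem=7, I/O yield, promote→Q0. Q0=[P4] Q1=[P3] Q2=[]
t=23-24: P4@Q0 runs 1, rem=6, I/O yield, promote→Q0. Q0=[P4] Q1=[P3] Q2=[]
t=24-25: P4@Q0 runs 1, rem=5, I/O yield, promote→Q0. Q0=[P4] Q1=[P3] Q2=[]
t=25-26: P4@Q0 runs 1, rem=4, I/O yield, promote→Q0. Q0=[P4] Q1=[P3] Q2=[]
t=26-27: P4@Q0 runs 1, rem=3, I/O yield, promote→Q0. Q0=[P4] Q1=[P3] Q2=[]
t=27-28: P4@Q0 runs 1, rem=2, I/O yield, promote→Q0. Q0=[P4] Q1=[P3] Q2=[]
t=28-29: P4@Q0 runs 1, rem=1, I/O yield, promote→Q0. Q0=[P4] Q1=[P3] Q2=[]
t=29-30: P4@Q0 runs 1, rem=0, completes. Q0=[] Q1=[P3] Q2=[]
t=30-36: P3@Q1 runs 6, rem=3, quantum used, demote→Q2. Q0=[] Q1=[] Q2=[P3]
t=36-39: P3@Q2 runs 3, rem=0, completes. Q0=[] Q1=[] Q2=[]

Answer: P1(0-1) P2(1-4) P3(4-7) P4(7-8) P1(8-9) P2(9-12) P4(12-13) P1(13-14) P2(14-17) P4(17-18) P1(18-19) P2(19-20) P4(20-21) P1(21-22) P4(22-23) P4(23-24) P4(24-25) P4(25-26) P4(26-27) P4(27-28) P4(28-29) P4(29-30) P3(30-36) P3(36-39)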